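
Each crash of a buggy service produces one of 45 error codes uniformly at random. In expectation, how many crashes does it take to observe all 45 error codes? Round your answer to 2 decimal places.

The wait to go from k to k+1 distinct error codes is geometric with mean 45/(45-k).
E[T] = 45/45 + 45/44 + 45/43 + ... + 45/2 + 45/1 = 45·H_{45}.
H_{45} = 4.395, so E[T] = 197.773.

197.77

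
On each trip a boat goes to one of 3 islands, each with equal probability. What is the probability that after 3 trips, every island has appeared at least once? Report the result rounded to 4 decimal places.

0.2222

By inclusion–exclusion over which islands are missing,
P(all seen) = Σ_{j=0}^{3} (-1)^j C(3,j)((3-j)/3)^3
= 1.00000 - 0.88889 + 0.11111 - 0.00000
= 0.22222.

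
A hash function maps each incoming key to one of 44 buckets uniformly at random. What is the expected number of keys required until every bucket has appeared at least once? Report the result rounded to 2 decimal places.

After k distinct buckets have appeared, the next key gives a new one with probability (44-k)/44, so the expected wait for the (k+1)-th is 44/(44-k).
E[T] = 44/44 + 44/43 + 44/42 + ... + 44/2 + 44/1 = 44·H_{44}.
H_{44} = 4.373, so E[T] = 192.400.

192.40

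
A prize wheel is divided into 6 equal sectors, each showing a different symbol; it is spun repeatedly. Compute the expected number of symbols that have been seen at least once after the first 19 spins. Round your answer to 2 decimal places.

For each symbol, P(seen in 19 spins) = 1 - (5/6)^19 = 0.969.
By linearity of expectation, E[distinct seen] = 6·(1 - (5/6)^19) = 5.812.

5.81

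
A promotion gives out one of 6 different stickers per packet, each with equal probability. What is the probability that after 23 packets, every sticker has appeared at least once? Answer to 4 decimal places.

0.9108

By inclusion–exclusion over which stickers are missing,
P(all seen) = Σ_{j=0}^{6} (-1)^j C(6,j)((6-j)/6)^23
= 1.00000 - 0.09057 + 0.00134 - 0.00000 + 0.00000 - 0.00000 + 0.00000
= 0.91076.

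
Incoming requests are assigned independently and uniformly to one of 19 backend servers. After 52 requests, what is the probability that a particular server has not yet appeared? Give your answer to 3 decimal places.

On each request the fixed server fails to appear with probability 18/19.
P(still missing after 52) = (18/19)^52 = 0.0601.

0.060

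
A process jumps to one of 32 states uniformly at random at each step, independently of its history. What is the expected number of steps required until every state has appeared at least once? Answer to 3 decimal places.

The wait to go from k to k+1 distinct states is geometric with mean 32/(32-k).
E[T] = 32/32 + 32/31 + 32/30 + ... + 32/2 + 32/1 = 32·H_{32}.
H_{32} = 4.0585, so E[T] = 129.8718.

129.872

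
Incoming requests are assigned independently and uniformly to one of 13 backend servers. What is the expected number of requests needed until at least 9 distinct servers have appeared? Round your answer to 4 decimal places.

With k distinct servers already seen, the next new one arrives after an expected 13/(13-k) requests.
Sum over k = 0,...,8: E = 13/13 + 13/12 + 13/11 + ... + 13/6 + 13/5 = 14.25841.

14.2584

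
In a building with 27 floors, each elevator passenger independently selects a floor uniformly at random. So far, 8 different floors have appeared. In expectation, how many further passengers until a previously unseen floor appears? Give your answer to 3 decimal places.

1.421

Each passenger yields a new floor with probability (27-8)/27 = 19/27, so the wait is geometric with mean 27/19.
E = 27/19 = 1.4211.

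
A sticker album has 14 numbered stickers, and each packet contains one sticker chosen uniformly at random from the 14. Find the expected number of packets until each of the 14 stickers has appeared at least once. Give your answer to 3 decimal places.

45.522

After k distinct stickers have appeared, the next packet gives a new one with probability (14-k)/14, so the expected wait for the (k+1)-th is 14/(14-k).
E[T] = 14/14 + 14/13 + 14/12 + ... + 14/2 + 14/1 = 14·H_{14}.
H_{14} = 3.2516, so E[T] = 45.5219.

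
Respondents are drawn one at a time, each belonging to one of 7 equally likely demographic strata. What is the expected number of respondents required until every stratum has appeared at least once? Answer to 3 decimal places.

18.150

The wait to go from k to k+1 distinct strata is geometric with mean 7/(7-k).
E[T] = 7/7 + 7/6 + 7/5 + ... + 7/2 + 7/1 = 7·H_{7}.
H_{7} = 2.5929, so E[T] = 18.1500.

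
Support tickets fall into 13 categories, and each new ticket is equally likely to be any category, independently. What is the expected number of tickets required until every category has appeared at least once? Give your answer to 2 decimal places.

41.34

After k distinct categories have appeared, the next ticket gives a new one with probability (13-k)/13, so the expected wait for the (k+1)-th is 13/(13-k).
E[T] = 13/13 + 13/12 + 13/11 + ... + 13/2 + 13/1 = 13·H_{13}.
H_{13} = 3.180, so E[T] = 41.342.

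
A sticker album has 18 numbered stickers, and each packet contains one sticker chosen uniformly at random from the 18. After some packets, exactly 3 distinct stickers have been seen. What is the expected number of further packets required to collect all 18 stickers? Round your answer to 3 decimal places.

59.728

The wait to go from k to k+1 distinct stickers is geometric with mean 18/(18-k).
Sum over k = 3,...,17: E = 18/15 + 18/14 + 18/13 + ... + 18/2 + 18/1 = 59.7281.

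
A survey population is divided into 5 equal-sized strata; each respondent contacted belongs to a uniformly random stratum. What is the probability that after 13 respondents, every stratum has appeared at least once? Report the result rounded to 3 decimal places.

0.738

By inclusion–exclusion over which strata are missing,
P(all seen) = Σ_{j=0}^{5} (-1)^j C(5,j)((5-j)/5)^13
= 1.0000 - 0.2749 + 0.0131 - 0.0001 + 0.0000 - 0.0000
= 0.7381.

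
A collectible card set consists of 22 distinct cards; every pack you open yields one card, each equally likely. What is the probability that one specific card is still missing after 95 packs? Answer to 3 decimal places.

0.012

Each pack misses the fixed card with probability (22-1)/22 = 21/22, independently.
P(still missing after 95) = (21/22)^95 = 0.0120.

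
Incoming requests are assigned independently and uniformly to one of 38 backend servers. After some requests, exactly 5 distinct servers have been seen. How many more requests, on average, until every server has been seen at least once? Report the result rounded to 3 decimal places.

With k distinct servers already seen, the next new one takes an expected 38/(38-k) requests.
Sum over k = 5,...,37: E = 38/33 + 38/32 + 38/31 + ... + 38/2 + 38/1 = 155.3743.

155.374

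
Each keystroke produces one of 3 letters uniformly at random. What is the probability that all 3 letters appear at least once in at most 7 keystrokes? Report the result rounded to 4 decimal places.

0.8258

By inclusion–exclusion over which letters are missing,
P(all seen) = Σ_{j=0}^{3} (-1)^j C(3,j)((3-j)/3)^7
= 1.00000 - 0.17558 + 0.00137 - 0.00000
= 0.82579.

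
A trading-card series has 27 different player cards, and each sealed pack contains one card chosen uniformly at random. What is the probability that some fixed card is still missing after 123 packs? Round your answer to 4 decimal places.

On each pack the fixed card fails to appear with probability 26/27.
P(still missing after 123) = (26/27)^123 = 0.00964.

0.0096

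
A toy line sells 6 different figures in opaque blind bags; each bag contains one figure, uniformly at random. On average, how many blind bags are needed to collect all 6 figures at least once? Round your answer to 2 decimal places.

The wait to go from k to k+1 distinct figures is geometric with mean 6/(6-k).
E[T] = 6/6 + 6/5 + 6/4 + 6/3 + 6/2 + 6/1 = 6·H_{6}.
H_{6} = 2.450, so E[T] = 14.700.

14.70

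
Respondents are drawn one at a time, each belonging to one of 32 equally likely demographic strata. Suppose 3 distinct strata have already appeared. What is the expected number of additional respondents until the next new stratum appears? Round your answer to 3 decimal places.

1.103

The number of respondents until the next new stratum is geometric with success probability 29/32, so its mean is 32/29.
E = 32/29 = 1.1034.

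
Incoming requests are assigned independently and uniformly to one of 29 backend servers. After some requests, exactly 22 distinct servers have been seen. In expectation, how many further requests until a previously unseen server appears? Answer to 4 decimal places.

4.1429

Each request yields a new server with probability (29-22)/29 = 7/29, so the wait is geometric with mean 29/7.
E = 29/7 = 4.14286.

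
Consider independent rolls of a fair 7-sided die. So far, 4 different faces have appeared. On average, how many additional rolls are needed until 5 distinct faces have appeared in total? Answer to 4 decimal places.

With k distinct faces already seen, the next new one takes an expected 7/(7-k) rolls.
Only the k = 4 term is needed: E = 7/3 = 2.33333.

2.3333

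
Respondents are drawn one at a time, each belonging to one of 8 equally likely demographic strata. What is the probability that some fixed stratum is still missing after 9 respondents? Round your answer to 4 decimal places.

0.3007

On each respondent the fixed stratum fails to appear with probability 7/8.
P(still missing after 9) = (7/8)^9 = 0.30066.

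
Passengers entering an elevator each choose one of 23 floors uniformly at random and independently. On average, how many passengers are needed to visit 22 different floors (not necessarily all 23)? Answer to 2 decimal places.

With k distinct floors already seen, the next new one arrives after an expected 23/(23-k) passengers.
Sum over k = 0,...,21: E = 23/23 + 23/22 + 23/21 + ... + 23/3 + 23/2 = 62.889.

62.89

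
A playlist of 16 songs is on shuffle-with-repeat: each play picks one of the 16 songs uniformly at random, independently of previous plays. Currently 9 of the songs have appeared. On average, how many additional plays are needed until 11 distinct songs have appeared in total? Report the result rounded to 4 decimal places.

4.9524

With k distinct songs already seen, the next new one takes an expected 16/(16-k) plays.
Sum over k = 9,...,10: E = 16/7 + 16/6 = 4.95238.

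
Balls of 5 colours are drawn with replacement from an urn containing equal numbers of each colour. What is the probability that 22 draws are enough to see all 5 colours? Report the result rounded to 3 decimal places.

0.963

Let A_i be the event that colour i is missing after 22 draws. By inclusion–exclusion on the A_i,
P(all seen) = Σ_{j=0}^{5} (-1)^j C(5,j)((5-j)/5)^22
= 1.0000 - 0.0369 + 0.0001 - 0.0000 + 0.0000 - 0.0000
= 0.9632.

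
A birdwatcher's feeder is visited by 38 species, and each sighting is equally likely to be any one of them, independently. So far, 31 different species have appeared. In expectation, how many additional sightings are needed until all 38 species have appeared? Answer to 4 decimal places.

98.5286

From k distinct to k+1 distinct takes on average 38/(38-k) sightings.
Sum over k = 31,...,37: E = 38/7 + 38/6 + 38/5 + ... + 38/2 + 38/1 = 98.52857.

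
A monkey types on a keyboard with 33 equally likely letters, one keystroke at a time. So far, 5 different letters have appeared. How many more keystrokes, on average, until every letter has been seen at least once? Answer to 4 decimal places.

129.5966

The wait to go from k to k+1 distinct letters is geometric with mean 33/(33-k).
Sum over k = 5,...,32: E = 33/28 + 33/27 + 33/26 + ... + 33/2 + 33/1 = 129.59664.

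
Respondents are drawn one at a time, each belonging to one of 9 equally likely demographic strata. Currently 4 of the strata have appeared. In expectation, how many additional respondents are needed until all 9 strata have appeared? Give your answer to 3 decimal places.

With k distinct strata already seen, the next new one takes an expected 9/(9-k) respondents.
Sum over k = 4,...,8: E = 9/5 + 9/4 + 9/3 + 9/2 + 9/1 = 20.5500.

20.550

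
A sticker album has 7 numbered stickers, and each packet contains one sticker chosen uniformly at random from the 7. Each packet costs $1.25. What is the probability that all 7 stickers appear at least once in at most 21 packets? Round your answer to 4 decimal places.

0.7427

By inclusion–exclusion over which stickers are missing,
P(all seen) = Σ_{j=0}^{7} (-1)^j C(7,j)((7-j)/7)^21
= 1.00000 - 0.27493 + 0.01793 - 0.00028 + 0.00000 - 0.00000 + 0.00000 - 0.00000
= 0.74273.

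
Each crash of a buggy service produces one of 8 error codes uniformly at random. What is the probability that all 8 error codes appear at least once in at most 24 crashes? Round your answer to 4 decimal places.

0.7028

Let A_i be the event that error code i is missing after 24 crashes. By inclusion–exclusion on the A_i,
P(all seen) = Σ_{j=0}^{8} (-1)^j C(8,j)((8-j)/8)^24
= 1.00000 - 0.32455 + 0.02809 - 0.00071 + 0.00000 - 0.00000 + 0.00000 - 0.00000 + 0.00000
= 0.70284.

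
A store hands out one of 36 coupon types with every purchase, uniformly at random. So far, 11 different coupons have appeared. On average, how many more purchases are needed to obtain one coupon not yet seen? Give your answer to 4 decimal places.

Each purchase yields a new coupon with probability (36-11)/36 = 25/36, so the wait is geometric with mean 36/25.
E = 36/25 = 1.44000.

1.4400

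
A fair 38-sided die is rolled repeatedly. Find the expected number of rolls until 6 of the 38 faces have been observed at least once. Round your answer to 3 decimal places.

6.437

With k distinct faces already seen, the next new one arrives after an expected 38/(38-k) rolls.
Sum over k = 0,...,5: E = 38/38 + 38/37 + 38/36 + 38/35 + 38/34 + 38/33 = 6.4375.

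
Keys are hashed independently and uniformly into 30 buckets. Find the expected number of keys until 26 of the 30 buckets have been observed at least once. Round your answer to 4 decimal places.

Going from k to k+1 distinct takes a geometric number of keys with mean 30/(30-k).
Sum over k = 0,...,25: E = 30/30 + 30/29 + 30/28 + ... + 30/6 + 30/5 = 57.34961.

57.3496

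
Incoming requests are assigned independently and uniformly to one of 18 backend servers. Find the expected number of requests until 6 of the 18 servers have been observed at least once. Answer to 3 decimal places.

Going from k to k+1 distinct takes a geometric number of requests with mean 18/(18-k).
Sum over k = 0,...,5: E = 18/18 + 18/17 + 18/16 + 18/15 + 18/14 + 18/13 = 7.0542.

7.054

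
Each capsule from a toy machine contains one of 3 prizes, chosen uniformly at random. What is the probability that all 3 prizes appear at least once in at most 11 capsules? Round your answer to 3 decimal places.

0.965

Let A_i be the event that prize i is missing after 11 capsules. By inclusion–exclusion on the A_i,
P(all seen) = Σ_{j=0}^{3} (-1)^j C(3,j)((3-j)/3)^11
= 1.0000 - 0.0347 + 0.0000 - 0.0000
= 0.9653.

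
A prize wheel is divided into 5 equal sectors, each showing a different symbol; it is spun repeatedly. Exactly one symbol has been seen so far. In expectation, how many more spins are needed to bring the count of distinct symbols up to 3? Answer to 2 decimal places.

The wait to go from k to k+1 distinct symbols is geometric with mean 5/(5-k).
Sum over k = 1,...,2: E = 5/4 + 5/3 = 2.917.

2.92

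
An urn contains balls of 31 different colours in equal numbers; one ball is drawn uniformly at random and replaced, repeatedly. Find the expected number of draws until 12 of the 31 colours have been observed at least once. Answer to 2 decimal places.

With k distinct colours already seen, the next new one arrives after an expected 31/(31-k) draws.
Sum over k = 0,...,11: E = 31/31 + 31/30 + 31/29 + ... + 31/21 + 31/20 = 14.865.

14.86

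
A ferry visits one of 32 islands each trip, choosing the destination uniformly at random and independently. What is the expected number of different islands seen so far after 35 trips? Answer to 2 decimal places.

21.47

For each island, P(seen in 35 trips) = 1 - (31/32)^35 = 0.671.
By linearity of expectation, E[distinct seen] = 32·(1 - (31/32)^35) = 21.467.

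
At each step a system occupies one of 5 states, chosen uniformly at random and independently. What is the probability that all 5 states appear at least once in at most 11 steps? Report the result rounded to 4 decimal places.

By inclusion–exclusion over which states are missing,
P(all seen) = Σ_{j=0}^{5} (-1)^j C(5,j)((5-j)/5)^11
= 1.00000 - 0.42950 + 0.03628 - 0.00042 + 0.00000 - 0.00000
= 0.60636.

0.6064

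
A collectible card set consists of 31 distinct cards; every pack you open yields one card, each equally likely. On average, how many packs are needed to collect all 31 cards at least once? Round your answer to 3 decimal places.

After k distinct cards have appeared, the next pack gives a new one with probability (31-k)/31, so the expected wait for the (k+1)-th is 31/(31-k).
E[T] = 31/31 + 31/30 + 31/29 + ... + 31/2 + 31/1 = 31·H_{31}.
H_{31} = 4.0272, so E[T] = 124.8446.

124.845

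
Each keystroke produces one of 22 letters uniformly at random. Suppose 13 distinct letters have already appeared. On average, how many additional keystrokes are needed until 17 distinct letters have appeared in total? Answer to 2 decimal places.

12.00

With k distinct letters already seen, the next new one takes an expected 22/(22-k) keystrokes.
Sum over k = 13,...,16: E = 22/9 + 22/8 + 22/7 + 22/6 = 12.004.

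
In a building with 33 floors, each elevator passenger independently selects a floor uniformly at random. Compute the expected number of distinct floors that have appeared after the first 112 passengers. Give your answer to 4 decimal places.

31.9486

For each floor, P(seen in 112 passengers) = 1 - (32/33)^112 = 0.96814.
By linearity of expectation, E[distinct seen] = 33·(1 - (32/33)^112) = 31.94864.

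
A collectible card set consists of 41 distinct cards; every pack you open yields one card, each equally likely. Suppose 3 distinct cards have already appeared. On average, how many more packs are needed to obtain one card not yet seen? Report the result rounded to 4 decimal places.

1.0789

The number of packs until the next new card is geometric with success probability 38/41, so its mean is 41/38.
E = 41/38 = 1.07895.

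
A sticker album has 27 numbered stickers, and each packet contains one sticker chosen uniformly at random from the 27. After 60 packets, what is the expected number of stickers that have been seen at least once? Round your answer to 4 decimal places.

24.1950

For each sticker, P(seen in 60 packets) = 1 - (26/27)^60 = 0.89611.
By linearity of expectation, E[distinct seen] = 27·(1 - (26/27)^60) = 24.19496.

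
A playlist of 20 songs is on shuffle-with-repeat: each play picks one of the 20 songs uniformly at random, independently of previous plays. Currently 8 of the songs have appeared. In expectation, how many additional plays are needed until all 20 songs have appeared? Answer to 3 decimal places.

62.064

The wait to go from k to k+1 distinct songs is geometric with mean 20/(20-k).
Sum over k = 8,...,19: E = 20/12 + 20/11 + 20/10 + ... + 20/2 + 20/1 = 62.0642.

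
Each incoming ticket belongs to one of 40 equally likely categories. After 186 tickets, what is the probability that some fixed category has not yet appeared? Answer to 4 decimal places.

0.0090

On each ticket the fixed category fails to appear with probability 39/40.
P(still missing after 186) = (39/40)^186 = 0.00901.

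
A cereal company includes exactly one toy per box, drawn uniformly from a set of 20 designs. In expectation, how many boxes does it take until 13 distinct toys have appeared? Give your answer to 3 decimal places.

Going from k to k+1 distinct takes a geometric number of boxes with mean 20/(20-k).
Sum over k = 0,...,12: E = 20/20 + 20/19 + 20/18 + ... + 20/9 + 20/8 = 20.0977.

20.098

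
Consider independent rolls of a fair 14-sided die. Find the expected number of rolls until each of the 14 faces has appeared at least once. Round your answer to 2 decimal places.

45.52

Split into phases: going from k distinct to k+1 distinct takes on average 14/(14-k) rolls.
E[T] = 14/14 + 14/13 + 14/12 + ... + 14/2 + 14/1 = 14·H_{14}.
H_{14} = 3.252, so E[T] = 45.522.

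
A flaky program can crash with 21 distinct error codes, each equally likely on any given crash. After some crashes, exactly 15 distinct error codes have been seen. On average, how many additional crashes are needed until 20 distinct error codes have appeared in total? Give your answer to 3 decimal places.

30.450

From k distinct to k+1 distinct takes on average 21/(21-k) crashes.
Sum over k = 15,...,19: E = 21/6 + 21/5 + 21/4 + 21/3 + 21/2 = 30.4500.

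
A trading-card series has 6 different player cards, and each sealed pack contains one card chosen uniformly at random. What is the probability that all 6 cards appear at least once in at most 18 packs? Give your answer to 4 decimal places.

Let A_i be the event that card i is missing after 18 packs. By inclusion–exclusion on the A_i,
P(all seen) = Σ_{j=0}^{6} (-1)^j C(6,j)((6-j)/6)^18
= 1.00000 - 0.22537 + 0.01015 - 0.00008 + 0.00000 - 0.00000 + 0.00000
= 0.78471.

0.7847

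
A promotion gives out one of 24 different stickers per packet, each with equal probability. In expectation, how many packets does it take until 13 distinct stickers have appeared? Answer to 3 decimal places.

With k distinct stickers already seen, the next new one arrives after an expected 24/(24-k) packets.
Sum over k = 0,...,12: E = 24/24 + 24/23 + 24/22 + ... + 24/13 + 24/12 = 18.1459.

18.146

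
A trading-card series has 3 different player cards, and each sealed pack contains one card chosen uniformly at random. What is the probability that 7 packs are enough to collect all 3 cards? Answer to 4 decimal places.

0.8258

Let A_i be the event that card i is missing after 7 packs. By inclusion–exclusion on the A_i,
P(all seen) = Σ_{j=0}^{3} (-1)^j C(3,j)((3-j)/3)^7
= 1.00000 - 0.17558 + 0.00137 - 0.00000
= 0.82579.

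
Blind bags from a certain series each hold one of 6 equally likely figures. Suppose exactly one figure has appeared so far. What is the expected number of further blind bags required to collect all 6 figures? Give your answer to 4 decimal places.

From k distinct to k+1 distinct takes on average 6/(6-k) blind bags.
Sum over k = 1,...,5: E = 6/5 + 6/4 + 6/3 + 6/2 + 6/1 = 13.70000.

13.7000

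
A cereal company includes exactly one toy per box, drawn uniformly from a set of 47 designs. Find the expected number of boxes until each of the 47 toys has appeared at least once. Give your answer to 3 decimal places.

After k distinct toys have appeared, the next box gives a new one with probability (47-k)/47, so the expected wait for the (k+1)-th is 47/(47-k).
E[T] = 47/47 + 47/46 + 47/45 + ... + 47/2 + 47/1 = 47·H_{47}.
H_{47} = 4.4380, so E[T] = 208.5843.

208.584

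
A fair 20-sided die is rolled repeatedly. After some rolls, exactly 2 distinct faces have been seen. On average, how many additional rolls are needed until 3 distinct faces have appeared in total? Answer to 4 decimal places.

1.1111

With k distinct faces already seen, the next new one takes an expected 20/(20-k) rolls.
Only the k = 2 term is needed: E = 20/18 = 1.11111.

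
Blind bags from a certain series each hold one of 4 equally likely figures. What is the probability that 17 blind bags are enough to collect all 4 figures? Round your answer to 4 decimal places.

By inclusion–exclusion over which figures are missing,
P(all seen) = Σ_{j=0}^{4} (-1)^j C(4,j)((4-j)/4)^17
= 1.00000 - 0.03007 + 0.00005 - 0.00000 + 0.00000
= 0.96998.

0.9700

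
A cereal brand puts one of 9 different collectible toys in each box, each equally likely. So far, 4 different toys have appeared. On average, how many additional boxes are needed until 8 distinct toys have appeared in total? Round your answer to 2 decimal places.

The wait to go from k to k+1 distinct toys is geometric with mean 9/(9-k).
Sum over k = 4,...,7: E = 9/5 + 9/4 + 9/3 + 9/2 = 11.550.

11.55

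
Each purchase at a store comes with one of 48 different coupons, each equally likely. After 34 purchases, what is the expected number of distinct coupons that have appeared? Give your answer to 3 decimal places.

For each coupon, P(seen in 34 purchases) = 1 - (47/48)^34 = 0.5112.
By linearity of expectation, E[distinct seen] = 48·(1 - (47/48)^34) = 24.5379.

24.538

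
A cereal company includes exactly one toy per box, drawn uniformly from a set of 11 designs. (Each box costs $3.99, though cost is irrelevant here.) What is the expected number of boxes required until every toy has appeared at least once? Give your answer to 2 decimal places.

After k distinct toys have appeared, the next box gives a new one with probability (11-k)/11, so the expected wait for the (k+1)-th is 11/(11-k).
E[T] = 11/11 + 11/10 + 11/9 + ... + 11/2 + 11/1 = 11·H_{11}.
H_{11} = 3.020, so E[T] = 33.219.

33.22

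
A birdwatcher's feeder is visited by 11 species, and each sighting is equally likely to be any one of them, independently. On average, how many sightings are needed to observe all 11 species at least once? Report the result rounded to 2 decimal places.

33.22

After k distinct species have appeared, the next sighting gives a new one with probability (11-k)/11, so the expected wait for the (k+1)-th is 11/(11-k).
E[T] = 11/11 + 11/10 + 11/9 + ... + 11/2 + 11/1 = 11·H_{11}.
H_{11} = 3.020, so E[T] = 33.219.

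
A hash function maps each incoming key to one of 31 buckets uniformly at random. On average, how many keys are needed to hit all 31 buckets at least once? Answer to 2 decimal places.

124.84

After k distinct buckets have appeared, the next key gives a new one with probability (31-k)/31, so the expected wait for the (k+1)-th is 31/(31-k).
E[T] = 31/31 + 31/30 + 31/29 + ... + 31/2 + 31/1 = 31·H_{31}.
H_{31} = 4.027, so E[T] = 124.845.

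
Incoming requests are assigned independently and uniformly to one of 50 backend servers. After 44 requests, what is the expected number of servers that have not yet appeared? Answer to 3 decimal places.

20.555

For each server, P(unseen after 44) = (49/50)^44 = 0.4111.
By linearity of expectation, E[unseen] = 50·(49/50)^44 = 20.5550.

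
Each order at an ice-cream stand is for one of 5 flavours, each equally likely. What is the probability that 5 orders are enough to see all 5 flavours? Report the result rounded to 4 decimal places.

Let A_i be the event that flavour i is missing after 5 orders. By inclusion–exclusion on the A_i,
P(all seen) = Σ_{j=0}^{5} (-1)^j C(5,j)((5-j)/5)^5
= 1.00000 - 1.63840 + 0.77760 - 0.10240 + 0.00160 - 0.00000
= 0.03840.

0.0384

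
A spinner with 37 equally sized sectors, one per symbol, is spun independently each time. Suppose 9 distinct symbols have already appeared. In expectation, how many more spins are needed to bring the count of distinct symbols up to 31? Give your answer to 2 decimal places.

54.66

With k distinct symbols already seen, the next new one takes an expected 37/(37-k) spins.
Sum over k = 9,...,30: E = 37/28 + 37/27 + 37/26 + ... + 37/8 + 37/7 = 54.655.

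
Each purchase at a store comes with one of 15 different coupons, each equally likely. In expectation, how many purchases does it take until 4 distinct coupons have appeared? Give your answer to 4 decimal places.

4.4753

Going from k to k+1 distinct takes a geometric number of purchases with mean 15/(15-k).
Sum over k = 0,...,3: E = 15/15 + 15/14 + 15/13 + 15/12 = 4.47527.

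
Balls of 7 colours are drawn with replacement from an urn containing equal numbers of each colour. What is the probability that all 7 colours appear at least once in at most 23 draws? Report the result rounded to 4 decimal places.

By inclusion–exclusion over which colours are missing,
P(all seen) = Σ_{j=0}^{7} (-1)^j C(7,j)((7-j)/7)^23
= 1.00000 - 0.20199 + 0.00915 - 0.00009 + 0.00000 - 0.00000 + 0.00000 - 0.00000
= 0.80707.

0.8071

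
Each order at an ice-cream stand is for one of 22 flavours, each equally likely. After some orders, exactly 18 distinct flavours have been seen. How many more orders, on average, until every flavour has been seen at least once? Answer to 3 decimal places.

45.833

With k distinct flavours already seen, the next new one takes an expected 22/(22-k) orders.
Sum over k = 18,...,21: E = 22/4 + 22/3 + 22/2 + 22/1 = 45.8333.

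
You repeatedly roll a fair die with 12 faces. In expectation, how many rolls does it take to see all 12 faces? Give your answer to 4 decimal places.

After k distinct faces have appeared, the next roll gives a new one with probability (12-k)/12, so the expected wait for the (k+1)-th is 12/(12-k).
E[T] = 12/12 + 12/11 + 12/10 + ... + 12/2 + 12/1 = 12·H_{12}.
H_{12} = 3.10321, so E[T] = 37.23853.

37.2385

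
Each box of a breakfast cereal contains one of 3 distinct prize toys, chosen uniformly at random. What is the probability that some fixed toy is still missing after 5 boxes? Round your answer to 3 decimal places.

0.132

Each box misses the fixed toy with probability (3-1)/3 = 2/3, independently.
P(still missing after 5) = (2/3)^5 = 0.1317.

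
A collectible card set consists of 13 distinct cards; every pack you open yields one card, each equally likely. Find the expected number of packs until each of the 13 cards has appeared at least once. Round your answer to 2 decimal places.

After k distinct cards have appeared, the next pack gives a new one with probability (13-k)/13, so the expected wait for the (k+1)-th is 13/(13-k).
E[T] = 13/13 + 13/12 + 13/11 + ... + 13/2 + 13/1 = 13·H_{13}.
H_{13} = 3.180, so E[T] = 41.342.

41.34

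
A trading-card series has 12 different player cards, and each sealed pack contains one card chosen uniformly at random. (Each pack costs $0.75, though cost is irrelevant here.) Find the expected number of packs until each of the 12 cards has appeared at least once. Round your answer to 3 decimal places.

Split into phases: going from k distinct to k+1 distinct takes on average 12/(12-k) packs.
E[T] = 12/12 + 12/11 + 12/10 + ... + 12/2 + 12/1 = 12·H_{12}.
H_{12} = 3.1032, so E[T] = 37.2385.

37.239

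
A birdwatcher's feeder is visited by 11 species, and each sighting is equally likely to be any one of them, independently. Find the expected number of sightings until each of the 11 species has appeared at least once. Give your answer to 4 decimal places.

33.2187

Split into phases: going from k distinct to k+1 distinct takes on average 11/(11-k) sightings.
E[T] = 11/11 + 11/10 + 11/9 + ... + 11/2 + 11/1 = 11·H_{11}.
H_{11} = 3.01988, so E[T] = 33.21865.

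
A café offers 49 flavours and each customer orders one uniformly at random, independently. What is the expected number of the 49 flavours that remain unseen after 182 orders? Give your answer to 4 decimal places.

For each flavour, P(unseen after 182) = (48/49)^182 = 0.02345.
By linearity of expectation, E[unseen] = 49·(48/49)^182 = 1.14925.

1.1493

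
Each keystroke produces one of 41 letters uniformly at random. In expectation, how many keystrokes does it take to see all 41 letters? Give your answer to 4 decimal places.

After k distinct letters have appeared, the next keystroke gives a new one with probability (41-k)/41, so the expected wait for the (k+1)-th is 41/(41-k).
E[T] = 41/41 + 41/40 + 41/39 + ... + 41/2 + 41/1 = 41·H_{41}.
H_{41} = 4.30293, so E[T] = 176.42026.

176.4203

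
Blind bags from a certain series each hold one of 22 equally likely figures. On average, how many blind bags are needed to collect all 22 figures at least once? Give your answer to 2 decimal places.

Split into phases: going from k distinct to k+1 distinct takes on average 22/(22-k) blind bags.
E[T] = 22/22 + 22/21 + 22/20 + ... + 22/2 + 22/1 = 22·H_{22}.
H_{22} = 3.691, so E[T] = 81.198.

81.20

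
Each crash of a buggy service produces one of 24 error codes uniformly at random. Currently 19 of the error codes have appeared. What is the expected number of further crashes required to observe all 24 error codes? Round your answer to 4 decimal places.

From k distinct to k+1 distinct takes on average 24/(24-k) crashes.
Sum over k = 19,...,23: E = 24/5 + 24/4 + 24/3 + 24/2 + 24/1 = 54.80000.

54.8000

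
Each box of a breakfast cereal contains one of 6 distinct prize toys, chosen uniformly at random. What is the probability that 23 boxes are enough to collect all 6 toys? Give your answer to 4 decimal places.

0.9108

By inclusion–exclusion over which toys are missing,
P(all seen) = Σ_{j=0}^{6} (-1)^j C(6,j)((6-j)/6)^23
= 1.00000 - 0.09057 + 0.00134 - 0.00000 + 0.00000 - 0.00000 + 0.00000
= 0.91076.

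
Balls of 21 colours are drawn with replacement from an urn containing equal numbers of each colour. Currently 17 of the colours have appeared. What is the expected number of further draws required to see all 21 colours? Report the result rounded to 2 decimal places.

43.75

The wait to go from k to k+1 distinct colours is geometric with mean 21/(21-k).
Sum over k = 17,...,20: E = 21/4 + 21/3 + 21/2 + 21/1 = 43.750.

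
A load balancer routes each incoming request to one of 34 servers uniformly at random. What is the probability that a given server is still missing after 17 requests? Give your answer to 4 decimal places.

0.6020

On each request the fixed server fails to appear with probability 33/34.
P(still missing after 17) = (33/34)^17 = 0.60200.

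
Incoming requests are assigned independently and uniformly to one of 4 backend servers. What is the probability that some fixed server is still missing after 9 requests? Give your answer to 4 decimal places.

0.0751

Each request misses the fixed server with probability (4-1)/4 = 3/4, independently.
P(still missing after 9) = (3/4)^9 = 0.07508.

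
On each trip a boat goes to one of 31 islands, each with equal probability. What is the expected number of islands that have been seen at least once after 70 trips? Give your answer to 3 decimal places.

27.877

For each island, P(seen in 70 trips) = 1 - (30/31)^70 = 0.8993.
By linearity of expectation, E[distinct seen] = 31·(1 - (30/31)^70) = 27.8773.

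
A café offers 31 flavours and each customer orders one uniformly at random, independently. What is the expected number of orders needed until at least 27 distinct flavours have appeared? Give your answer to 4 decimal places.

60.2613

With k distinct flavours already seen, the next new one arrives after an expected 31/(31-k) orders.
Sum over k = 0,...,26: E = 31/31 + 31/30 + 31/29 + ... + 31/6 + 31/5 = 60.26127.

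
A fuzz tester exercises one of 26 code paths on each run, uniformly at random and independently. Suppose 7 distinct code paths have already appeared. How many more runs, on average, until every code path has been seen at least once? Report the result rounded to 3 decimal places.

The wait to go from k to k+1 distinct code paths is geometric with mean 26/(26-k).
Sum over k = 7,...,25: E = 26/19 + 26/18 + 26/17 + ... + 26/2 + 26/1 = 92.2412.

92.241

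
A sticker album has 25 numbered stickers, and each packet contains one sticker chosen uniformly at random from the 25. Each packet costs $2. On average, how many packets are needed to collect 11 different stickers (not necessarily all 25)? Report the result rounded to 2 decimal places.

14.11

With k distinct stickers already seen, the next new one arrives after an expected 25/(25-k) packets.
Sum over k = 0,...,10: E = 25/25 + 25/24 + 25/23 + ... + 25/16 + 25/15 = 14.110.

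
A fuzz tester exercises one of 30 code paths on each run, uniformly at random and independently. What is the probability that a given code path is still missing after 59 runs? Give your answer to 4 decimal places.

On each run the fixed code path fails to appear with probability 29/30.
P(still missing after 59) = (29/30)^59 = 0.13531.

0.1353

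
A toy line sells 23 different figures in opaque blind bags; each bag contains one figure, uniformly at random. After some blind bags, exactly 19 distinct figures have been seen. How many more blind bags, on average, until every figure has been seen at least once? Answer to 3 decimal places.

47.917

With k distinct figures already seen, the next new one takes an expected 23/(23-k) blind bags.
Sum over k = 19,...,22: E = 23/4 + 23/3 + 23/2 + 23/1 = 47.9167.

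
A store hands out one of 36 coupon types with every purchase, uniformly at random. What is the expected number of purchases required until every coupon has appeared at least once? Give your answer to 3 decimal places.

The wait to go from k to k+1 distinct coupons is geometric with mean 36/(36-k).
E[T] = 36/36 + 36/35 + 36/34 + ... + 36/2 + 36/1 = 36·H_{36}.
H_{36} = 4.1746, so E[T] = 150.2841.

150.284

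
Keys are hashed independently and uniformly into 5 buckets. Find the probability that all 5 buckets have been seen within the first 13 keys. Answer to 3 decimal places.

0.738

Let A_i be the event that bucket i is missing after 13 keys. By inclusion–exclusion on the A_i,
P(all seen) = Σ_{j=0}^{5} (-1)^j C(5,j)((5-j)/5)^13
= 1.0000 - 0.2749 + 0.0131 - 0.0001 + 0.0000 - 0.0000
= 0.7381.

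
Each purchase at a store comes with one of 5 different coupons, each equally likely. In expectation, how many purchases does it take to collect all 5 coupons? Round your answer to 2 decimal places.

11.42

Split into phases: going from k distinct to k+1 distinct takes on average 5/(5-k) purchases.
E[T] = 5/5 + 5/4 + 5/3 + 5/2 + 5/1 = 5·H_{5}.
H_{5} = 2.283, so E[T] = 11.417.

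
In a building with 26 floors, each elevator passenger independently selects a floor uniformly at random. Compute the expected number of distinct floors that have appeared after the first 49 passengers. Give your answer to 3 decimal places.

22.195

For each floor, P(seen in 49 passengers) = 1 - (25/26)^49 = 0.8537.
By linearity of expectation, E[distinct seen] = 26·(1 - (25/26)^49) = 22.1951.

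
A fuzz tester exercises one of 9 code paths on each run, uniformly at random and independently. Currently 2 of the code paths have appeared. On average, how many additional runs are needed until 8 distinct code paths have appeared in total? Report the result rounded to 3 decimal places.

From k distinct to k+1 distinct takes on average 9/(9-k) runs.
Sum over k = 2,...,7: E = 9/7 + 9/6 + 9/5 + 9/4 + 9/3 + 9/2 = 14.3357.

14.336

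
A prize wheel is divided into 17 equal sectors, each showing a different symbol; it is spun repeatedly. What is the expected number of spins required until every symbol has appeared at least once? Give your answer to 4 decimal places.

58.4724

Split into phases: going from k distinct to k+1 distinct takes on average 17/(17-k) spins.
E[T] = 17/17 + 17/16 + 17/15 + ... + 17/2 + 17/1 = 17·H_{17}.
H_{17} = 3.43955, so E[T] = 58.47239.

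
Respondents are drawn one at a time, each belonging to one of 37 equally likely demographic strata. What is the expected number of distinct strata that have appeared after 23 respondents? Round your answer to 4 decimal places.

For each stratum, P(seen in 23 respondents) = 1 - (36/37)^23 = 0.46750.
By linearity of expectation, E[distinct seen] = 37·(1 - (36/37)^23) = 17.29758.

17.2976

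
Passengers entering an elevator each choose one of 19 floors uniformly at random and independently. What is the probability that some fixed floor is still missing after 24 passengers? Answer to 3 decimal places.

0.273

On each passenger the fixed floor fails to appear with probability 18/19.
P(still missing after 24) = (18/19)^24 = 0.2732.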